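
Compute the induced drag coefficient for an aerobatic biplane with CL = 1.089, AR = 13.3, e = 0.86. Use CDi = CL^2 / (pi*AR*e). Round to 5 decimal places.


Step 1: CL^2 = 1.089^2 = 1.185921
Step 2: pi * AR * e = 3.14159 * 13.3 * 0.86 = 35.933537
Step 3: CDi = 1.185921 / 35.933537 = 0.03300

0.03300


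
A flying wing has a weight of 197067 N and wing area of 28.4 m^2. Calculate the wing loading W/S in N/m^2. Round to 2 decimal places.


Step 1: Wing loading = W / S = 197067 / 28.4
Step 2: Wing loading = 6938.98 N/m^2

6938.98


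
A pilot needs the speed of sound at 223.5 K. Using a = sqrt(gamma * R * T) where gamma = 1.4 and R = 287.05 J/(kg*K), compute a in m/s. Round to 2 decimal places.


Step 1: gamma * R * T = 1.4 * 287.05 * 223.5 = 89817.945
Step 2: a = sqrt(89817.945) = 299.70 m/s

299.70


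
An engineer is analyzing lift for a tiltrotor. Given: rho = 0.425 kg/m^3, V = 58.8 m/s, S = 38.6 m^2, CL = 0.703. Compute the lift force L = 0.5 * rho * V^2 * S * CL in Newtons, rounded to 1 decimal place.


Step 1: Calculate dynamic pressure q = 0.5 * 0.425 * 58.8^2 = 0.5 * 0.425 * 3457.44 = 734.706 Pa
Step 2: Multiply by wing area and lift coefficient: L = 734.706 * 38.6 * 0.703
Step 3: L = 28359.6516 * 0.703 = 19936.8 N

19936.8


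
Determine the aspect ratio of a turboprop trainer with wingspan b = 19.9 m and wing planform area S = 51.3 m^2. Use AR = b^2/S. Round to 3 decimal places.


Step 1: b^2 = 19.9^2 = 396.01
Step 2: AR = 396.01 / 51.3 = 7.719

7.719


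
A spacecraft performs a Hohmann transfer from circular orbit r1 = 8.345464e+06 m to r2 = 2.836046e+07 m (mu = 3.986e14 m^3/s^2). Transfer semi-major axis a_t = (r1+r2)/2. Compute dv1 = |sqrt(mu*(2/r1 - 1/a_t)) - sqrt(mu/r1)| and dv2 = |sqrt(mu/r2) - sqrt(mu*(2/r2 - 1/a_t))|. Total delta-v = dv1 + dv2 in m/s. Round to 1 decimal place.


Step 1: Transfer semi-major axis a_t = (8.345464e+06 + 2.836046e+07) / 2 = 1.835296e+07 m
Step 2: v1 (circular at r1) = sqrt(mu/r1) = 6911.04 m/s
Step 3: v_t1 = sqrt(mu*(2/r1 - 1/a_t)) = 8591.06 m/s
Step 4: dv1 = |8591.06 - 6911.04| = 1680.02 m/s
Step 5: v2 (circular at r2) = 3748.97 m/s, v_t2 = 2528.04 m/s
Step 6: dv2 = |3748.97 - 2528.04| = 1220.93 m/s
Step 7: Total delta-v = 1680.02 + 1220.93 = 2901.0 m/s

2901.0


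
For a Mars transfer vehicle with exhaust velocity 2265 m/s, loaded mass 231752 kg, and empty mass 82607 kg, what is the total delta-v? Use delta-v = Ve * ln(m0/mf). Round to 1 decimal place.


Step 1: Mass ratio m0/mf = 231752 / 82607 = 2.805477
Step 2: ln(2.805477) = 1.031573
Step 3: delta-v = 2265 * 1.031573 = 2336.5 m/s

2336.5


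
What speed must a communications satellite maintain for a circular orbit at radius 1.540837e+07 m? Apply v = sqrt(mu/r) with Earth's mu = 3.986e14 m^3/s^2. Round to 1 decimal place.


Step 1: mu / r = 3.986e14 / 1.540837e+07 = 25869056.8827
Step 2: v = sqrt(25869056.8827) = 5086.2 m/s

5086.2


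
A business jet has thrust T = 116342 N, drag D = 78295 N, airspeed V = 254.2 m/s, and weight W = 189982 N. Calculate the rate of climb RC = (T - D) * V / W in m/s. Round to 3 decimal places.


Step 1: Excess thrust = T - D = 116342 - 78295 = 38047 N
Step 2: Excess power = 38047 * 254.2 = 9671547.4 W
Step 3: RC = 9671547.4 / 189982 = 50.908 m/s

50.908


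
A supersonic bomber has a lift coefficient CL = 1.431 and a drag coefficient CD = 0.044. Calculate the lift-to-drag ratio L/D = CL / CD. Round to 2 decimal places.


Step 1: L/D = CL / CD = 1.431 / 0.044
Step 2: L/D = 32.52

32.52


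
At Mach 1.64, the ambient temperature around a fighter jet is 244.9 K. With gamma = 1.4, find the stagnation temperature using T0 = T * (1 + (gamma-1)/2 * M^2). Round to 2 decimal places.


Step 1: (gamma-1)/2 = 0.2
Step 2: M^2 = 2.6896
Step 3: 1 + 0.2 * 2.6896 = 1.53792
Step 4: T0 = 244.9 * 1.53792 = 376.64 K

376.64


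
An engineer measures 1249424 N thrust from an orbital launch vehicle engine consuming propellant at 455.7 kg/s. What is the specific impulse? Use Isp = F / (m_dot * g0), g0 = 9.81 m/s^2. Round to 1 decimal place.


Step 1: m_dot * g0 = 455.7 * 9.81 = 4470.42
Step 2: Isp = 1249424 / 4470.42 = 279.5 s

279.5


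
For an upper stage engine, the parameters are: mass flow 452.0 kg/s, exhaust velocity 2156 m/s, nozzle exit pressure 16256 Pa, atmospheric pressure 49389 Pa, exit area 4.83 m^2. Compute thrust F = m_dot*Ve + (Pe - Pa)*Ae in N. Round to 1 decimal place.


Step 1: Momentum thrust = m_dot * Ve = 452.0 * 2156 = 974512.0 N
Step 2: Pressure thrust = (Pe - Pa) * Ae = (16256 - 49389) * 4.83 = -160032.39 N
Step 3: Total thrust F = 974512.0 + -160032.39 = 814479.6 N

814479.6


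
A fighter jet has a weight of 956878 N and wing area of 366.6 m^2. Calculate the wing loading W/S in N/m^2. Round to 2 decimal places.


Step 1: Wing loading = W / S = 956878 / 366.6
Step 2: Wing loading = 2610.14 N/m^2

2610.14


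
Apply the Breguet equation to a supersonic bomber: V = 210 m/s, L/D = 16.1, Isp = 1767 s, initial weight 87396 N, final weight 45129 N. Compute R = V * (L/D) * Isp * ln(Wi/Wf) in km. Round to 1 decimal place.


Step 1: Coefficient = V * (L/D) * Isp = 210 * 16.1 * 1767 = 5974227.0 m
Step 2: Wi/Wf = 87396 / 45129 = 1.936582
Step 3: ln(1.936582) = 0.660924
Step 4: R = 5974227.0 * 0.660924 = 3948512.8 m = 3948.5 km

3948.5


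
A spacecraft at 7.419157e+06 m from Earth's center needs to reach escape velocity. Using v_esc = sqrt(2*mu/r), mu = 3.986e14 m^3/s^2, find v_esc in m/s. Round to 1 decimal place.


Step 1: 2*mu/r = 2 * 3.986e14 / 7.419157e+06 = 107451560.8714
Step 2: v_esc = sqrt(107451560.8714) = 10365.9 m/s

10365.9


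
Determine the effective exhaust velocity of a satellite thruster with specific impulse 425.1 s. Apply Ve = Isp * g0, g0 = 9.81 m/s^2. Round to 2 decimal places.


Step 1: Ve = Isp * g0 = 425.1 * 9.81
Step 2: Ve = 4170.23 m/s

4170.23


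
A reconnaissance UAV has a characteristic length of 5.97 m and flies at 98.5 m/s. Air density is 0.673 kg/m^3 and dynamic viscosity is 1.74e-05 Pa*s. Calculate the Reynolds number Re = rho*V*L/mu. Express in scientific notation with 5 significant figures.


Step 1: Numerator = rho * V * L = 0.673 * 98.5 * 5.97 = 395.754285
Step 2: Re = 395.754285 / 1.74e-05
Step 3: Re = 2.2744e+07

2.2744e+07


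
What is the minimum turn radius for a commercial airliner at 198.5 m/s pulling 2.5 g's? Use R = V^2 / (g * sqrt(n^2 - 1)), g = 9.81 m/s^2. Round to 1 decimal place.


Step 1: V^2 = 198.5^2 = 39402.25
Step 2: n^2 - 1 = 2.5^2 - 1 = 5.25
Step 3: sqrt(5.25) = 2.291288
Step 4: R = 39402.25 / (9.81 * 2.291288) = 1753.0 m

1753.0


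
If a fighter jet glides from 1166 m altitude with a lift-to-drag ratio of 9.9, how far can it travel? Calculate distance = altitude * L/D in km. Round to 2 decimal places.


Step 1: Glide distance = altitude * L/D = 1166 * 9.9 = 11543.4 m
Step 2: Convert to km: 11543.4 / 1000 = 11.54 km

11.54


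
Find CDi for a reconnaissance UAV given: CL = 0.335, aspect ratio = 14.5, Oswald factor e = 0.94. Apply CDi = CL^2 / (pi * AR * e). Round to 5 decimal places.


Step 1: CL^2 = 0.335^2 = 0.112225
Step 2: pi * AR * e = 3.14159 * 14.5 * 0.94 = 42.819908
Step 3: CDi = 0.112225 / 42.819908 = 0.00262

0.00262


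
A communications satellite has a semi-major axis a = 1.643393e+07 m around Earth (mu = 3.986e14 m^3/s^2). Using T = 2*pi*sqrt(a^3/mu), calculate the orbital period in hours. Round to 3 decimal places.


Step 1: a^3 / mu = 4.438378e+21 / 3.986e14 = 1.113492e+07
Step 2: sqrt(1.113492e+07) = 3336.9024 s
Step 3: T = 2*pi * 3336.9024 = 20966.38 s
Step 4: T in hours = 20966.38 / 3600 = 5.824 hours

5.824


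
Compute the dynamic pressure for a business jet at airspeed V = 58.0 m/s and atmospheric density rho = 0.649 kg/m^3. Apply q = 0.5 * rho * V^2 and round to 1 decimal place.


Step 1: V^2 = 58.0^2 = 3364.0
Step 2: q = 0.5 * 0.649 * 3364.0
Step 3: q = 1091.6 Pa

1091.6


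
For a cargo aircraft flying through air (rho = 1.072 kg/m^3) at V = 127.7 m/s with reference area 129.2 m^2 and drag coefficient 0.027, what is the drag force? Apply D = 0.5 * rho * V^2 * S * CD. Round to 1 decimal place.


Step 1: Dynamic pressure q = 0.5 * 1.072 * 127.7^2 = 8740.7074 Pa
Step 2: Drag D = q * S * CD = 8740.7074 * 129.2 * 0.027
Step 3: D = 30491.1 N

30491.1


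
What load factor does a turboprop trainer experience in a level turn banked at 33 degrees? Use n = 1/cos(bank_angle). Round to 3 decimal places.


Step 1: Convert 33 degrees to radians = 0.575959
Step 2: cos(33 deg) = 0.838671
Step 3: n = 1 / 0.838671 = 1.192

1.192


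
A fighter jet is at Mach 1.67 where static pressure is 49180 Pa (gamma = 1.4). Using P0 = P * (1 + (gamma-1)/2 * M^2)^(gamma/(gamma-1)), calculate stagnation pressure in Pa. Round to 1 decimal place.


Step 1: (gamma-1)/2 * M^2 = 0.2 * 2.7889 = 0.55778
Step 2: 1 + 0.55778 = 1.55778
Step 3: Exponent gamma/(gamma-1) = 3.5
Step 4: P0 = 49180 * 1.55778^3.5 = 232038.5 Pa

232038.5


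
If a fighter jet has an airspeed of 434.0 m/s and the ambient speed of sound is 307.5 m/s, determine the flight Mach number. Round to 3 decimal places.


Step 1: M = V / a = 434.0 / 307.5
Step 2: M = 1.411

1.411


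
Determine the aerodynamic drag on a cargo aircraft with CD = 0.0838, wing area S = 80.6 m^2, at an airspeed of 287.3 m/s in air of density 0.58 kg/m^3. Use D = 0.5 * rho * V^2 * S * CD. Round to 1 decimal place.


Step 1: Dynamic pressure q = 0.5 * 0.58 * 287.3^2 = 23936.9741 Pa
Step 2: Drag D = q * S * CD = 23936.9741 * 80.6 * 0.0838
Step 3: D = 161677.0 N

161677.0


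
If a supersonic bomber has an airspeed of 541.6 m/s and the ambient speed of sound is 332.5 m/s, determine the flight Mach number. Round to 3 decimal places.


Step 1: M = V / a = 541.6 / 332.5
Step 2: M = 1.629

1.629


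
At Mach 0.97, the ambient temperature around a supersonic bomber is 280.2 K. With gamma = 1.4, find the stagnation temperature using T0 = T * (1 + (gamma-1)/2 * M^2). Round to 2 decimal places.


Step 1: (gamma-1)/2 = 0.2
Step 2: M^2 = 0.9409
Step 3: 1 + 0.2 * 0.9409 = 1.18818
Step 4: T0 = 280.2 * 1.18818 = 332.93 K

332.93


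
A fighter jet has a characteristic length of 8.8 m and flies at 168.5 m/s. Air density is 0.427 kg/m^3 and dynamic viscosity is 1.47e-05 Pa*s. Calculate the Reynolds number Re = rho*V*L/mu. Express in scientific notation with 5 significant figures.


Step 1: Numerator = rho * V * L = 0.427 * 168.5 * 8.8 = 633.1556
Step 2: Re = 633.1556 / 1.47e-05
Step 3: Re = 4.3072e+07

4.3072e+07


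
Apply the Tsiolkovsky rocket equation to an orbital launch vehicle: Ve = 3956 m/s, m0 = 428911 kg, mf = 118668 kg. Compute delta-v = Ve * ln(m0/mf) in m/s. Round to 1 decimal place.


Step 1: Mass ratio m0/mf = 428911 / 118668 = 3.614378
Step 2: ln(3.614378) = 1.28492
Step 3: delta-v = 3956 * 1.28492 = 5083.1 m/s

5083.1


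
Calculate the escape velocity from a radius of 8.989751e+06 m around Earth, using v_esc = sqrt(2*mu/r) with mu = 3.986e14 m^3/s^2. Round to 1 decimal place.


Step 1: 2*mu/r = 2 * 3.986e14 / 8.989751e+06 = 88678763.1827
Step 2: v_esc = sqrt(88678763.1827) = 9416.9 m/s

9416.9


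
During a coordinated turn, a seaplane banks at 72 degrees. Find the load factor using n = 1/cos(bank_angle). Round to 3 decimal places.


Step 1: Convert 72 degrees to radians = 1.256637
Step 2: cos(72 deg) = 0.309017
Step 3: n = 1 / 0.309017 = 3.236

3.236


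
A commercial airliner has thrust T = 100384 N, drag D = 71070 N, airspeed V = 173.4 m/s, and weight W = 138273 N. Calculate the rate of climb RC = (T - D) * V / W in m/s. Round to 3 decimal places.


Step 1: Excess thrust = T - D = 100384 - 71070 = 29314 N
Step 2: Excess power = 29314 * 173.4 = 5083047.6 W
Step 3: RC = 5083047.6 / 138273 = 36.761 m/s

36.761


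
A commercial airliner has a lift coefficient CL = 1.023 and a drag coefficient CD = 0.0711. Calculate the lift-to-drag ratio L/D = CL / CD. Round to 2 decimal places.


Step 1: L/D = CL / CD = 1.023 / 0.0711
Step 2: L/D = 14.39

14.39


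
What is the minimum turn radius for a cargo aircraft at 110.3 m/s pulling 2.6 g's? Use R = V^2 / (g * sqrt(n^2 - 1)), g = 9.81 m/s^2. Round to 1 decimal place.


Step 1: V^2 = 110.3^2 = 12166.09
Step 2: n^2 - 1 = 2.6^2 - 1 = 5.76
Step 3: sqrt(5.76) = 2.4
Step 4: R = 12166.09 / (9.81 * 2.4) = 516.7 m

516.7


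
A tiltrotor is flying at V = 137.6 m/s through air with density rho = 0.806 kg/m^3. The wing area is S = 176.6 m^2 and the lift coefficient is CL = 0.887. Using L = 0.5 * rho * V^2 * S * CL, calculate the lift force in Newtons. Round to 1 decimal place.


Step 1: Calculate dynamic pressure q = 0.5 * 0.806 * 137.6^2 = 0.5 * 0.806 * 18933.76 = 7630.3053 Pa
Step 2: Multiply by wing area and lift coefficient: L = 7630.3053 * 176.6 * 0.887
Step 3: L = 1347511.9124 * 0.887 = 1195243.1 N

1195243.1


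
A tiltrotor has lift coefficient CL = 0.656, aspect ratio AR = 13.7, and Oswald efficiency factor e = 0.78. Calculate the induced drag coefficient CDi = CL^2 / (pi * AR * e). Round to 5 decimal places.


Step 1: CL^2 = 0.656^2 = 0.430336
Step 2: pi * AR * e = 3.14159 * 13.7 * 0.78 = 33.571059
Step 3: CDi = 0.430336 / 33.571059 = 0.01282

0.01282


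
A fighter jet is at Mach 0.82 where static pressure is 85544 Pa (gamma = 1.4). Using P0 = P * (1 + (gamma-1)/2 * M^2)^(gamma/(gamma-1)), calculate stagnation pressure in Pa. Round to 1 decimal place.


Step 1: (gamma-1)/2 * M^2 = 0.2 * 0.6724 = 0.13448
Step 2: 1 + 0.13448 = 1.13448
Step 3: Exponent gamma/(gamma-1) = 3.5
Step 4: P0 = 85544 * 1.13448^3.5 = 133038.9 Pa

133038.9


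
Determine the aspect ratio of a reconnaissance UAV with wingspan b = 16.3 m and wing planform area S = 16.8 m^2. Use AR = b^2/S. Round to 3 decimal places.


Step 1: b^2 = 16.3^2 = 265.69
Step 2: AR = 265.69 / 16.8 = 15.815

15.815


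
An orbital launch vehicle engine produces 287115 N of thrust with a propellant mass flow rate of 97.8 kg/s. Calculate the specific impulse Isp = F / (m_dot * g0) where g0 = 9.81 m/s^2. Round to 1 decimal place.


Step 1: m_dot * g0 = 97.8 * 9.81 = 959.42
Step 2: Isp = 287115 / 959.42 = 299.3 s

299.3


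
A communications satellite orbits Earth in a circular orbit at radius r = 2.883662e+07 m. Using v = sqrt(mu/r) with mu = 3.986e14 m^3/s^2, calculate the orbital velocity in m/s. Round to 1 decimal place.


Step 1: mu / r = 3.986e14 / 2.883662e+07 = 13822701.8284
Step 2: v = sqrt(13822701.8284) = 3717.9 m/s

3717.9


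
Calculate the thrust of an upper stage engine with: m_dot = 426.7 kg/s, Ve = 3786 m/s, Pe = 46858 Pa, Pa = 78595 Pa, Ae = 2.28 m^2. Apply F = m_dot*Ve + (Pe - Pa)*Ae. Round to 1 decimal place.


Step 1: Momentum thrust = m_dot * Ve = 426.7 * 3786 = 1615486.2 N
Step 2: Pressure thrust = (Pe - Pa) * Ae = (46858 - 78595) * 2.28 = -72360.36 N
Step 3: Total thrust F = 1615486.2 + -72360.36 = 1543125.8 N

1543125.8


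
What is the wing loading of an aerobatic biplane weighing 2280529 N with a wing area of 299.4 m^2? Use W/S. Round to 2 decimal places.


Step 1: Wing loading = W / S = 2280529 / 299.4
Step 2: Wing loading = 7617.00 N/m^2

7617.00


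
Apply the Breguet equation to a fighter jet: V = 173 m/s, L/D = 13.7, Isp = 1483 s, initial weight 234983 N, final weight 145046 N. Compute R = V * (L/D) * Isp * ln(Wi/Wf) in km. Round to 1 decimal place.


Step 1: Coefficient = V * (L/D) * Isp = 173 * 13.7 * 1483 = 3514858.3 m
Step 2: Wi/Wf = 234983 / 145046 = 1.620058
Step 3: ln(1.620058) = 0.482462
Step 4: R = 3514858.3 * 0.482462 = 1695786.4 m = 1695.8 km

1695.8


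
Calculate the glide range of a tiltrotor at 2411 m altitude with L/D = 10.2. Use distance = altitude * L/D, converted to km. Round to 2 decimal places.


Step 1: Glide distance = altitude * L/D = 2411 * 10.2 = 24592.2 m
Step 2: Convert to km: 24592.2 / 1000 = 24.59 km

24.59


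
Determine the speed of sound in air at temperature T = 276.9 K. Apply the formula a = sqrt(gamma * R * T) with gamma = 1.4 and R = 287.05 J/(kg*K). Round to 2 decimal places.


Step 1: gamma * R * T = 1.4 * 287.05 * 276.9 = 111277.803
Step 2: a = sqrt(111277.803) = 333.58 m/s

333.58


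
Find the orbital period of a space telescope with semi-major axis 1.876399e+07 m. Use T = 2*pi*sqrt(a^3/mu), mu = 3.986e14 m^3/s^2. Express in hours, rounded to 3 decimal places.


Step 1: a^3 / mu = 6.606563e+21 / 3.986e14 = 1.657442e+07
Step 2: sqrt(1.657442e+07) = 4071.1691 s
Step 3: T = 2*pi * 4071.1691 = 25579.91 s
Step 4: T in hours = 25579.91 / 3600 = 7.106 hours

7.106


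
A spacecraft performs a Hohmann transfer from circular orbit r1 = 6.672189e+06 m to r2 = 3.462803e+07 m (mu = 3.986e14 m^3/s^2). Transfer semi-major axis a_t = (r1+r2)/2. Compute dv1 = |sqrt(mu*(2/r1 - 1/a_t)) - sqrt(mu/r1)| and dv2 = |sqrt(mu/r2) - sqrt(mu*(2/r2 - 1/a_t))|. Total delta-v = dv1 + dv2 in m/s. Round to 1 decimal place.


Step 1: Transfer semi-major axis a_t = (6.672189e+06 + 3.462803e+07) / 2 = 2.065011e+07 m
Step 2: v1 (circular at r1) = sqrt(mu/r1) = 7729.2 m/s
Step 3: v_t1 = sqrt(mu*(2/r1 - 1/a_t)) = 10008.92 m/s
Step 4: dv1 = |10008.92 - 7729.2| = 2279.72 m/s
Step 5: v2 (circular at r2) = 3392.77 m/s, v_t2 = 1928.54 m/s
Step 6: dv2 = |3392.77 - 1928.54| = 1464.24 m/s
Step 7: Total delta-v = 2279.72 + 1464.24 = 3744.0 m/s

3744.0


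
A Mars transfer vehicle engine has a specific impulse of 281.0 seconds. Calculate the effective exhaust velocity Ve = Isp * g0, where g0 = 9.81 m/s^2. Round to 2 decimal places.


Step 1: Ve = Isp * g0 = 281.0 * 9.81
Step 2: Ve = 2756.61 m/s

2756.61


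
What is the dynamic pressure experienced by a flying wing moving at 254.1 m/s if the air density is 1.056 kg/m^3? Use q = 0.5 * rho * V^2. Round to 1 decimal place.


Step 1: V^2 = 254.1^2 = 64566.81
Step 2: q = 0.5 * 1.056 * 64566.81
Step 3: q = 34091.3 Pa

34091.3


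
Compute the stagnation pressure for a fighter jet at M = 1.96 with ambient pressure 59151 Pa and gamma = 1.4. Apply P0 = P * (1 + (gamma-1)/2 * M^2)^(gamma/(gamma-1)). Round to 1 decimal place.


Step 1: (gamma-1)/2 * M^2 = 0.2 * 3.8416 = 0.76832
Step 2: 1 + 0.76832 = 1.76832
Step 3: Exponent gamma/(gamma-1) = 3.5
Step 4: P0 = 59151 * 1.76832^3.5 = 434935.7 Pa

434935.7


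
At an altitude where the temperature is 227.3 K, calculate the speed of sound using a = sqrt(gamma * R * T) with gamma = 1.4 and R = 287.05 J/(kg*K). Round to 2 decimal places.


Step 1: gamma * R * T = 1.4 * 287.05 * 227.3 = 91345.051
Step 2: a = sqrt(91345.051) = 302.23 m/s

302.23


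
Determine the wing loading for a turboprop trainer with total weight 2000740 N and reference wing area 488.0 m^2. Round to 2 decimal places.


Step 1: Wing loading = W / S = 2000740 / 488.0
Step 2: Wing loading = 4099.88 N/m^2

4099.88


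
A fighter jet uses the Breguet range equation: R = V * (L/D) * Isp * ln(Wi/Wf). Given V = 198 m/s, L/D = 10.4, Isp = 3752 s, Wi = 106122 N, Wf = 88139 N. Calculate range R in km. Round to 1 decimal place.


Step 1: Coefficient = V * (L/D) * Isp = 198 * 10.4 * 3752 = 7726118.4 m
Step 2: Wi/Wf = 106122 / 88139 = 1.20403
Step 3: ln(1.20403) = 0.185674
Step 4: R = 7726118.4 * 0.185674 = 1434541.3 m = 1434.5 km

1434.5


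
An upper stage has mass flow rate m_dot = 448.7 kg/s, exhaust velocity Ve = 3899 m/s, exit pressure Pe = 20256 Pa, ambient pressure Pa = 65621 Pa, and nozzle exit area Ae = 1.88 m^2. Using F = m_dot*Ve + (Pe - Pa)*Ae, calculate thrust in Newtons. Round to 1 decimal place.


Step 1: Momentum thrust = m_dot * Ve = 448.7 * 3899 = 1749481.3 N
Step 2: Pressure thrust = (Pe - Pa) * Ae = (20256 - 65621) * 1.88 = -85286.20 N
Step 3: Total thrust F = 1749481.3 + -85286.20 = 1664195.1 N

1664195.1


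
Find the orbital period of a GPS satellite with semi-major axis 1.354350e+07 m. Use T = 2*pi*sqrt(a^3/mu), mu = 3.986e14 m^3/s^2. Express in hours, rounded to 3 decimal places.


Step 1: a^3 / mu = 2.484235e+21 / 3.986e14 = 6.232402e+06
Step 2: sqrt(6.232402e+06) = 2496.4779 s
Step 3: T = 2*pi * 2496.4779 = 15685.83 s
Step 4: T in hours = 15685.83 / 3600 = 4.357 hours

4.357


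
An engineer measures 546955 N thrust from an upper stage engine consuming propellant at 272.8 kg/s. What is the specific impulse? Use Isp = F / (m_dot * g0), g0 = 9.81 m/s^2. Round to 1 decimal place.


Step 1: m_dot * g0 = 272.8 * 9.81 = 2676.17
Step 2: Isp = 546955 / 2676.17 = 204.4 s

204.4


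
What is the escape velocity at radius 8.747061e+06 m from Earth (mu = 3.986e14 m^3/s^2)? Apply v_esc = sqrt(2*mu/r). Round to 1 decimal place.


Step 1: 2*mu/r = 2 * 3.986e14 / 8.747061e+06 = 91139183.7784
Step 2: v_esc = sqrt(91139183.7784) = 9546.7 m/s

9546.7


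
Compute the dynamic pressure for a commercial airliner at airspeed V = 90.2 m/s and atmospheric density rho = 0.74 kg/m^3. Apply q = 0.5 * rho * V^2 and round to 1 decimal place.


Step 1: V^2 = 90.2^2 = 8136.04
Step 2: q = 0.5 * 0.74 * 8136.04
Step 3: q = 3010.3 Pa

3010.3


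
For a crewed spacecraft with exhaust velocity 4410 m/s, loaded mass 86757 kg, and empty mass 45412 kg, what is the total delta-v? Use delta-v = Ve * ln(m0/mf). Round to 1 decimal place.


Step 1: Mass ratio m0/mf = 86757 / 45412 = 1.910442
Step 2: ln(1.910442) = 0.647335
Step 3: delta-v = 4410 * 0.647335 = 2854.7 m/s

2854.7


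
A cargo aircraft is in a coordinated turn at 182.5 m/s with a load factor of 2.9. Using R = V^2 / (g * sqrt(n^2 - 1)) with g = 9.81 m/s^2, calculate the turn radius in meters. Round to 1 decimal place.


Step 1: V^2 = 182.5^2 = 33306.25
Step 2: n^2 - 1 = 2.9^2 - 1 = 7.41
Step 3: sqrt(7.41) = 2.722132
Step 4: R = 33306.25 / (9.81 * 2.722132) = 1247.2 m

1247.2


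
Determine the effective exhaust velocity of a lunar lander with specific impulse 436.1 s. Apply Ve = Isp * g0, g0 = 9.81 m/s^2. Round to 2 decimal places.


Step 1: Ve = Isp * g0 = 436.1 * 9.81
Step 2: Ve = 4278.14 m/s

4278.14


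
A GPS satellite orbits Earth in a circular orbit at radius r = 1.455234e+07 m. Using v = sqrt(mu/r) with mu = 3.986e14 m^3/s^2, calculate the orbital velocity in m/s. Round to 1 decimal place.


Step 1: mu / r = 3.986e14 / 1.455234e+07 = 27390783.8877
Step 2: v = sqrt(27390783.8877) = 5233.6 m/s

5233.6


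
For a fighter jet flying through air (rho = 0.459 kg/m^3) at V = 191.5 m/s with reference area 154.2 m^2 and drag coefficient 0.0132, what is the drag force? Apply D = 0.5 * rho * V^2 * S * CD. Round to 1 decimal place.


Step 1: Dynamic pressure q = 0.5 * 0.459 * 191.5^2 = 8416.2814 Pa
Step 2: Drag D = q * S * CD = 8416.2814 * 154.2 * 0.0132
Step 3: D = 17130.8 N

17130.8


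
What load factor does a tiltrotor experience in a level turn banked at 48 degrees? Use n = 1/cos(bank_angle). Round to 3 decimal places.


Step 1: Convert 48 degrees to radians = 0.837758
Step 2: cos(48 deg) = 0.669131
Step 3: n = 1 / 0.669131 = 1.494

1.494


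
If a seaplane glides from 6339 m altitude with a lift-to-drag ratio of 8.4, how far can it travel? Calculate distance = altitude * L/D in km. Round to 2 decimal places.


Step 1: Glide distance = altitude * L/D = 6339 * 8.4 = 53247.6 m
Step 2: Convert to km: 53247.6 / 1000 = 53.25 km

53.25


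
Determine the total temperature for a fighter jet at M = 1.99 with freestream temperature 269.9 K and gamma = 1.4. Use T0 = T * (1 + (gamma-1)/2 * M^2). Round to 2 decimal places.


Step 1: (gamma-1)/2 = 0.2
Step 2: M^2 = 3.9601
Step 3: 1 + 0.2 * 3.9601 = 1.79202
Step 4: T0 = 269.9 * 1.79202 = 483.67 K

483.67


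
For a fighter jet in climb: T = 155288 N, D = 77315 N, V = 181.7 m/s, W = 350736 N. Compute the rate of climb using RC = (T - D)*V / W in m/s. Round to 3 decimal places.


Step 1: Excess thrust = T - D = 155288 - 77315 = 77973 N
Step 2: Excess power = 77973 * 181.7 = 14167694.1 W
Step 3: RC = 14167694.1 / 350736 = 40.394 m/s

40.394


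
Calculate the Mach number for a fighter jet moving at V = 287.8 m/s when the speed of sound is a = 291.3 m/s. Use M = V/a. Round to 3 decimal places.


Step 1: M = V / a = 287.8 / 291.3
Step 2: M = 0.988

0.988


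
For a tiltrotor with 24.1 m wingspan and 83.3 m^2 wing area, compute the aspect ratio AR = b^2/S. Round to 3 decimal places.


Step 1: b^2 = 24.1^2 = 580.81
Step 2: AR = 580.81 / 83.3 = 6.973

6.973


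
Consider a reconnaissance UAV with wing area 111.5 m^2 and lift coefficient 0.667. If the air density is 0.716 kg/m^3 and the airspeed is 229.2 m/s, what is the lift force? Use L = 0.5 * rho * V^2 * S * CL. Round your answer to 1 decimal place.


Step 1: Calculate dynamic pressure q = 0.5 * 0.716 * 229.2^2 = 0.5 * 0.716 * 52532.64 = 18806.6851 Pa
Step 2: Multiply by wing area and lift coefficient: L = 18806.6851 * 111.5 * 0.667
Step 3: L = 2096945.3909 * 0.667 = 1398662.6 N

1398662.6


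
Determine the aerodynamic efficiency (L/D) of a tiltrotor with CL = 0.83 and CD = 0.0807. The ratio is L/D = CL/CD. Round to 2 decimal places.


Step 1: L/D = CL / CD = 0.83 / 0.0807
Step 2: L/D = 10.29

10.29


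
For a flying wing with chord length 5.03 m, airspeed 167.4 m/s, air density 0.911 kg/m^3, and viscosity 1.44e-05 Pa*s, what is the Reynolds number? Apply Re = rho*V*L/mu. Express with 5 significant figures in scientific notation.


Step 1: Numerator = rho * V * L = 0.911 * 167.4 * 5.03 = 767.082042
Step 2: Re = 767.082042 / 1.44e-05
Step 3: Re = 5.3270e+07

5.3270e+07


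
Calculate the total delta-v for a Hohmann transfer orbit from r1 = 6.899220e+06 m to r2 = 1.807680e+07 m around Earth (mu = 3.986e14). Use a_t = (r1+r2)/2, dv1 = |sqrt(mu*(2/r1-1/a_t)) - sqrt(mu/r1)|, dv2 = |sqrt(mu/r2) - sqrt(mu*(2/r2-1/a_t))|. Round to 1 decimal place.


Step 1: Transfer semi-major axis a_t = (6.899220e+06 + 1.807680e+07) / 2 = 1.248801e+07 m
Step 2: v1 (circular at r1) = sqrt(mu/r1) = 7600.96 m/s
Step 3: v_t1 = sqrt(mu*(2/r1 - 1/a_t)) = 9144.98 m/s
Step 4: dv1 = |9144.98 - 7600.96| = 1544.02 m/s
Step 5: v2 (circular at r2) = 4695.78 m/s, v_t2 = 3490.29 m/s
Step 6: dv2 = |4695.78 - 3490.29| = 1205.49 m/s
Step 7: Total delta-v = 1544.02 + 1205.49 = 2749.5 m/s

2749.5


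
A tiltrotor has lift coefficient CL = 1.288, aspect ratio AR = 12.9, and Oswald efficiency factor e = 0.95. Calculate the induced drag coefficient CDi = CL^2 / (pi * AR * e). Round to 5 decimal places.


Step 1: CL^2 = 1.288^2 = 1.658944
Step 2: pi * AR * e = 3.14159 * 12.9 * 0.95 = 38.500218
Step 3: CDi = 1.658944 / 38.500218 = 0.04309

0.04309


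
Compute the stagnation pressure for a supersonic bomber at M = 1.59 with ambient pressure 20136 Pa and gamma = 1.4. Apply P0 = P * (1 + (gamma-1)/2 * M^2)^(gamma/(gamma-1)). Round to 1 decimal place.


Step 1: (gamma-1)/2 * M^2 = 0.2 * 2.5281 = 0.50562
Step 2: 1 + 0.50562 = 1.50562
Step 3: Exponent gamma/(gamma-1) = 3.5
Step 4: P0 = 20136 * 1.50562^3.5 = 84329.0 Pa

84329.0


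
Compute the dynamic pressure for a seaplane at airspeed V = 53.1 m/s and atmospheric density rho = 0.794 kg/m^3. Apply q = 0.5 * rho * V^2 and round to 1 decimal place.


Step 1: V^2 = 53.1^2 = 2819.61
Step 2: q = 0.5 * 0.794 * 2819.61
Step 3: q = 1119.4 Pa

1119.4


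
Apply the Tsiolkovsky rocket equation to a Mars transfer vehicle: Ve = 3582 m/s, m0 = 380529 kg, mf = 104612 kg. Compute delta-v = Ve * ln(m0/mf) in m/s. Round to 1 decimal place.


Step 1: Mass ratio m0/mf = 380529 / 104612 = 3.637527
Step 2: ln(3.637527) = 1.291304
Step 3: delta-v = 3582 * 1.291304 = 4625.5 m/s

4625.5


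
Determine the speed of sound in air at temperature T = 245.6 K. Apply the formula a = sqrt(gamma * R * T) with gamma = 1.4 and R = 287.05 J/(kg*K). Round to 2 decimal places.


Step 1: gamma * R * T = 1.4 * 287.05 * 245.6 = 98699.272
Step 2: a = sqrt(98699.272) = 314.16 m/s

314.16


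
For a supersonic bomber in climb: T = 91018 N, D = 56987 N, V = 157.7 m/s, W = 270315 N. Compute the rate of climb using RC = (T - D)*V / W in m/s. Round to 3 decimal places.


Step 1: Excess thrust = T - D = 91018 - 56987 = 34031 N
Step 2: Excess power = 34031 * 157.7 = 5366688.7 W
Step 3: RC = 5366688.7 / 270315 = 19.853 m/s

19.853


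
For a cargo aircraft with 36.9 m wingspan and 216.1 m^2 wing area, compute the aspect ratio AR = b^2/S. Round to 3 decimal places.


Step 1: b^2 = 36.9^2 = 1361.61
Step 2: AR = 1361.61 / 216.1 = 6.301

6.301


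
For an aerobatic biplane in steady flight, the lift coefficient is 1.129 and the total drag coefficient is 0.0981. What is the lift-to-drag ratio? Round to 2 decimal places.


Step 1: L/D = CL / CD = 1.129 / 0.0981
Step 2: L/D = 11.51

11.51


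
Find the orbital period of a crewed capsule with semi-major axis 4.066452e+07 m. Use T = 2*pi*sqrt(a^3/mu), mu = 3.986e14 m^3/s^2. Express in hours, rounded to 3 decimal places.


Step 1: a^3 / mu = 6.724298e+22 / 3.986e14 = 1.686979e+08
Step 2: sqrt(1.686979e+08) = 12988.3753 s
Step 3: T = 2*pi * 12988.3753 = 81608.37 s
Step 4: T in hours = 81608.37 / 3600 = 22.669 hours

22.669


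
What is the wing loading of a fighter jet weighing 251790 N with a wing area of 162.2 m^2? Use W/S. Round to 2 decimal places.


Step 1: Wing loading = W / S = 251790 / 162.2
Step 2: Wing loading = 1552.34 N/m^2

1552.34


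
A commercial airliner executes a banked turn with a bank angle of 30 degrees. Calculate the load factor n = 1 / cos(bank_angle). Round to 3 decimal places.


Step 1: Convert 30 degrees to radians = 0.523599
Step 2: cos(30 deg) = 0.866025
Step 3: n = 1 / 0.866025 = 1.155

1.155


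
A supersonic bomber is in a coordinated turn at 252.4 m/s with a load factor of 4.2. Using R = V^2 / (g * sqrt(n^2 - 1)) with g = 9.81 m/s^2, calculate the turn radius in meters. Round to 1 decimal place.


Step 1: V^2 = 252.4^2 = 63705.76
Step 2: n^2 - 1 = 4.2^2 - 1 = 16.64
Step 3: sqrt(16.64) = 4.079216
Step 4: R = 63705.76 / (9.81 * 4.079216) = 1592.0 m

1592.0


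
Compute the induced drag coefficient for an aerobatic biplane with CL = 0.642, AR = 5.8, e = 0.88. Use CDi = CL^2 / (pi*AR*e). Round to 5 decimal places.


Step 1: CL^2 = 0.642^2 = 0.412164
Step 2: pi * AR * e = 3.14159 * 5.8 * 0.88 = 16.034689
Step 3: CDi = 0.412164 / 16.034689 = 0.02570

0.02570


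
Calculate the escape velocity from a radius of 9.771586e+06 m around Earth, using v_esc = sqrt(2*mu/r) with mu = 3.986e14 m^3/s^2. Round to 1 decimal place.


Step 1: 2*mu/r = 2 * 3.986e14 / 9.771586e+06 = 81583480.9211
Step 2: v_esc = sqrt(81583480.9211) = 9032.4 m/s

9032.4


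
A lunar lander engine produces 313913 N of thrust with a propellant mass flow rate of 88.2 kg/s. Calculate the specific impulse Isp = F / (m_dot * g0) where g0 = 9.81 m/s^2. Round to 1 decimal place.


Step 1: m_dot * g0 = 88.2 * 9.81 = 865.24
Step 2: Isp = 313913 / 865.24 = 362.8 s

362.8


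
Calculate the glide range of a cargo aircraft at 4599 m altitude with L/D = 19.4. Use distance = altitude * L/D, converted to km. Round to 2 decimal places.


Step 1: Glide distance = altitude * L/D = 4599 * 19.4 = 89220.6 m
Step 2: Convert to km: 89220.6 / 1000 = 89.22 km

89.22


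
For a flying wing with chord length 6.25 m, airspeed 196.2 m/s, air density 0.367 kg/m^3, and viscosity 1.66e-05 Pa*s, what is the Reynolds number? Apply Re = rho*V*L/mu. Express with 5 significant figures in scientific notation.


Step 1: Numerator = rho * V * L = 0.367 * 196.2 * 6.25 = 450.03375
Step 2: Re = 450.03375 / 1.66e-05
Step 3: Re = 2.7110e+07

2.7110e+07


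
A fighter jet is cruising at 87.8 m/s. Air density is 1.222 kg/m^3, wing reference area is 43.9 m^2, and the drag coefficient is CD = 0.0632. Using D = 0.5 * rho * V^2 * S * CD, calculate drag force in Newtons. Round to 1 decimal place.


Step 1: Dynamic pressure q = 0.5 * 1.222 * 87.8^2 = 4710.1012 Pa
Step 2: Drag D = q * S * CD = 4710.1012 * 43.9 * 0.0632
Step 3: D = 13068.1 N

13068.1


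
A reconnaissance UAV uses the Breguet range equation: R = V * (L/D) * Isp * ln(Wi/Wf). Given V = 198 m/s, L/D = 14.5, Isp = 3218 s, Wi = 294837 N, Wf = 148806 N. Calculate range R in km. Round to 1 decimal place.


Step 1: Coefficient = V * (L/D) * Isp = 198 * 14.5 * 3218 = 9238878.0 m
Step 2: Wi/Wf = 294837 / 148806 = 1.981352
Step 3: ln(1.981352) = 0.683779
Step 4: R = 9238878.0 * 0.683779 = 6317352.8 m = 6317.4 km

6317.4


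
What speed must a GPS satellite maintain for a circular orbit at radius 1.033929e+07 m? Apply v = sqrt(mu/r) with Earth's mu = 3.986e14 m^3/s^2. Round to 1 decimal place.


Step 1: mu / r = 3.986e14 / 1.033929e+07 = 38551970.203
Step 2: v = sqrt(38551970.203) = 6209.0 m/s

6209.0


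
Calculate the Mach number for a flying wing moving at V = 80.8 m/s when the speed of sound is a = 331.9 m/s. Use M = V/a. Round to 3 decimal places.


Step 1: M = V / a = 80.8 / 331.9
Step 2: M = 0.243

0.243


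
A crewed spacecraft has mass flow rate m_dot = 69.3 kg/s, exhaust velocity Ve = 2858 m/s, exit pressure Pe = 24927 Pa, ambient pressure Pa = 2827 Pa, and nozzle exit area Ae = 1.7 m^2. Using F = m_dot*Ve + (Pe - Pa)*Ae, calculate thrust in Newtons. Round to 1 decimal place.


Step 1: Momentum thrust = m_dot * Ve = 69.3 * 2858 = 198059.4 N
Step 2: Pressure thrust = (Pe - Pa) * Ae = (24927 - 2827) * 1.7 = 37570.0 N
Step 3: Total thrust F = 198059.4 + 37570.0 = 235629.4 N

235629.4


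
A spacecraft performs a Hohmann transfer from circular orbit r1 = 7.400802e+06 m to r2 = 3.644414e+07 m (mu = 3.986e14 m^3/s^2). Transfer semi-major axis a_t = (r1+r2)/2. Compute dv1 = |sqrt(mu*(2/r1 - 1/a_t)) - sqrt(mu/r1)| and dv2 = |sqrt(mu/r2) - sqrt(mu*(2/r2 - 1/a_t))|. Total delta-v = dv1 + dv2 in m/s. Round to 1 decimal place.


Step 1: Transfer semi-major axis a_t = (7.400802e+06 + 3.644414e+07) / 2 = 2.192247e+07 m
Step 2: v1 (circular at r1) = sqrt(mu/r1) = 7338.87 m/s
Step 3: v_t1 = sqrt(mu*(2/r1 - 1/a_t)) = 9462.34 m/s
Step 4: dv1 = |9462.34 - 7338.87| = 2123.46 m/s
Step 5: v2 (circular at r2) = 3307.16 m/s, v_t2 = 1921.54 m/s
Step 6: dv2 = |3307.16 - 1921.54| = 1385.62 m/s
Step 7: Total delta-v = 2123.46 + 1385.62 = 3509.1 m/s

3509.1


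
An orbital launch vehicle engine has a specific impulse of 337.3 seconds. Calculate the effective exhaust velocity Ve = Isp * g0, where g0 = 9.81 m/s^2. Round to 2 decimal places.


Step 1: Ve = Isp * g0 = 337.3 * 9.81
Step 2: Ve = 3308.91 m/s

3308.91


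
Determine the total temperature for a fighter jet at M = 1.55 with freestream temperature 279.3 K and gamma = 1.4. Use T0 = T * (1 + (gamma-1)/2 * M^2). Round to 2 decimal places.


Step 1: (gamma-1)/2 = 0.2
Step 2: M^2 = 2.4025
Step 3: 1 + 0.2 * 2.4025 = 1.4805
Step 4: T0 = 279.3 * 1.4805 = 413.50 K

413.50


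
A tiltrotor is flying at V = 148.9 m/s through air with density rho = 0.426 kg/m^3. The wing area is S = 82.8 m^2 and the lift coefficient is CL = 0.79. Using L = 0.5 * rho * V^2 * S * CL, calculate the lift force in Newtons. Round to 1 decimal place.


Step 1: Calculate dynamic pressure q = 0.5 * 0.426 * 148.9^2 = 0.5 * 0.426 * 22171.21 = 4722.4677 Pa
Step 2: Multiply by wing area and lift coefficient: L = 4722.4677 * 82.8 * 0.79
Step 3: L = 391020.328 * 0.79 = 308906.1 N

308906.1


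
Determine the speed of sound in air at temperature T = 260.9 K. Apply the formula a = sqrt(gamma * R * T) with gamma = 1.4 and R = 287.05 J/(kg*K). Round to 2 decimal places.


Step 1: gamma * R * T = 1.4 * 287.05 * 260.9 = 104847.883
Step 2: a = sqrt(104847.883) = 323.80 m/s

323.80


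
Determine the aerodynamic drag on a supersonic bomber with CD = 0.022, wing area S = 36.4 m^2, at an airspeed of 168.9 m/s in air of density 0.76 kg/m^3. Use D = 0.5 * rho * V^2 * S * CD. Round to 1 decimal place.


Step 1: Dynamic pressure q = 0.5 * 0.76 * 168.9^2 = 10840.3398 Pa
Step 2: Drag D = q * S * CD = 10840.3398 * 36.4 * 0.022
Step 3: D = 8680.9 N

8680.9


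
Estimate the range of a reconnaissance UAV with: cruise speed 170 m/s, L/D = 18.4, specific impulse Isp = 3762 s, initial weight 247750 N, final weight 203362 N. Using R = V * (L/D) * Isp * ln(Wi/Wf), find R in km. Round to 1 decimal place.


Step 1: Coefficient = V * (L/D) * Isp = 170 * 18.4 * 3762 = 11767536.0 m
Step 2: Wi/Wf = 247750 / 203362 = 1.218271
Step 3: ln(1.218271) = 0.197433
Step 4: R = 11767536.0 * 0.197433 = 2323294.4 m = 2323.3 km

2323.3


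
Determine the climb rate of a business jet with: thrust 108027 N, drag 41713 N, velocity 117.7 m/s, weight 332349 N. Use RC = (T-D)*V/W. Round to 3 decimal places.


Step 1: Excess thrust = T - D = 108027 - 41713 = 66314 N
Step 2: Excess power = 66314 * 117.7 = 7805157.8 W
Step 3: RC = 7805157.8 / 332349 = 23.485 m/s

23.485


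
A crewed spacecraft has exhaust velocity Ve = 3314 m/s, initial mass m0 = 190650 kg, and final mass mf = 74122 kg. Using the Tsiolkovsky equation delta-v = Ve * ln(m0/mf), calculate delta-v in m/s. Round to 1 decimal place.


Step 1: Mass ratio m0/mf = 190650 / 74122 = 2.572111
Step 2: ln(2.572111) = 0.944727
Step 3: delta-v = 3314 * 0.944727 = 3130.8 m/s

3130.8


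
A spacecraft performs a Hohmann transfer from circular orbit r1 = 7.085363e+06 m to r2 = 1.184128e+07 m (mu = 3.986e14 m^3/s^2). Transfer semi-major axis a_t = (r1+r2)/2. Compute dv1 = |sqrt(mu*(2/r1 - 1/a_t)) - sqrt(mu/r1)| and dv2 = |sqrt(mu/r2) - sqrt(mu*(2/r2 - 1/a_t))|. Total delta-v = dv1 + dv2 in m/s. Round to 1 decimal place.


Step 1: Transfer semi-major axis a_t = (7.085363e+06 + 1.184128e+07) / 2 = 9.463322e+06 m
Step 2: v1 (circular at r1) = sqrt(mu/r1) = 7500.45 m/s
Step 3: v_t1 = sqrt(mu*(2/r1 - 1/a_t)) = 8390.06 m/s
Step 4: dv1 = |8390.06 - 7500.45| = 889.61 m/s
Step 5: v2 (circular at r2) = 5801.89 m/s, v_t2 = 5020.29 m/s
Step 6: dv2 = |5801.89 - 5020.29| = 781.6 m/s
Step 7: Total delta-v = 889.61 + 781.6 = 1671.2 m/s

1671.2


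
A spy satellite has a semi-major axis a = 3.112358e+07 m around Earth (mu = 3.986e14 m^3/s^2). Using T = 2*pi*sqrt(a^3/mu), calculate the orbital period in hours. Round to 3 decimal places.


Step 1: a^3 / mu = 3.014870e+22 / 3.986e14 = 7.563649e+07
Step 2: sqrt(7.563649e+07) = 8696.9239 s
Step 3: T = 2*pi * 8696.9239 = 54644.38 s
Step 4: T in hours = 54644.38 / 3600 = 15.179 hours

15.179


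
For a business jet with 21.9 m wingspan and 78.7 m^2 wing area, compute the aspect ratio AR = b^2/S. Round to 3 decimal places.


Step 1: b^2 = 21.9^2 = 479.61
Step 2: AR = 479.61 / 78.7 = 6.094

6.094


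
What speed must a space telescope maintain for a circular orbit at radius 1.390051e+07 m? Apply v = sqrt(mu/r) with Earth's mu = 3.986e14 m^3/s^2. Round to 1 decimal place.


Step 1: mu / r = 3.986e14 / 1.390051e+07 = 28675206.8809
Step 2: v = sqrt(28675206.8809) = 5354.9 m/s

5354.9


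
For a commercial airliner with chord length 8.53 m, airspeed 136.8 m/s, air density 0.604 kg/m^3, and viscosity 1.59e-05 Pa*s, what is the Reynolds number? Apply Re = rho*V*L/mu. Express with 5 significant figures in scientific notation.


Step 1: Numerator = rho * V * L = 0.604 * 136.8 * 8.53 = 704.810016
Step 2: Re = 704.810016 / 1.59e-05
Step 3: Re = 4.4328e+07

4.4328e+07


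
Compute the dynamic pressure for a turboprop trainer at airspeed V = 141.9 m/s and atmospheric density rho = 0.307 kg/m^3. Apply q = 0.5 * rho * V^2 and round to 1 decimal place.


Step 1: V^2 = 141.9^2 = 20135.61
Step 2: q = 0.5 * 0.307 * 20135.61
Step 3: q = 3090.8 Pa

3090.8


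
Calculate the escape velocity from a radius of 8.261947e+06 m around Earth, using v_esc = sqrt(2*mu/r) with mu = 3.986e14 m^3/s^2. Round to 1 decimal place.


Step 1: 2*mu/r = 2 * 3.986e14 / 8.261947e+06 = 96490572.9848
Step 2: v_esc = sqrt(96490572.9848) = 9823.0 m/s

9823.0


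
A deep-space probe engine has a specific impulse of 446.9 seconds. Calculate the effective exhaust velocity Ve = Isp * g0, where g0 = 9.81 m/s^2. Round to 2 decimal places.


Step 1: Ve = Isp * g0 = 446.9 * 9.81
Step 2: Ve = 4384.09 m/s

4384.09


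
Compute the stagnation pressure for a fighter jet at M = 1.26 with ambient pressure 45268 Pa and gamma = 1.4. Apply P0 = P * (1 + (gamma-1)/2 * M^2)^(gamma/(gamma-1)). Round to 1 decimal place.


Step 1: (gamma-1)/2 * M^2 = 0.2 * 1.5876 = 0.31752
Step 2: 1 + 0.31752 = 1.31752
Step 3: Exponent gamma/(gamma-1) = 3.5
Step 4: P0 = 45268 * 1.31752^3.5 = 118834.2 Pa

118834.2
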